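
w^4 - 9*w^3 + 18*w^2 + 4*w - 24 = (w - 6)*(w - 2)^2*(w + 1)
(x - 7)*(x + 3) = x^2 - 4*x - 21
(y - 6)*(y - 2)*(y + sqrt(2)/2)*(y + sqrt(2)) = y^4 - 8*y^3 + 3*sqrt(2)*y^3/2 - 12*sqrt(2)*y^2 + 13*y^2 - 8*y + 18*sqrt(2)*y + 12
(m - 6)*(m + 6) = m^2 - 36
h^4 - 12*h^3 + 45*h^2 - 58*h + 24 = (h - 6)*(h - 4)*(h - 1)^2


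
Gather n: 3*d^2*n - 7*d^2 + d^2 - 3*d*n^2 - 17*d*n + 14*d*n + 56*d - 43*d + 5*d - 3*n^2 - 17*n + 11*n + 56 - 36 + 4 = -6*d^2 + 18*d + n^2*(-3*d - 3) + n*(3*d^2 - 3*d - 6) + 24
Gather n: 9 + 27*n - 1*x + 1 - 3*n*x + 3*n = n*(30 - 3*x) - x + 10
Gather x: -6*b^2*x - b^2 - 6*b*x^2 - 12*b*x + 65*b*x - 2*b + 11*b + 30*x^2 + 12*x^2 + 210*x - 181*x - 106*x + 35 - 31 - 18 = -b^2 + 9*b + x^2*(42 - 6*b) + x*(-6*b^2 + 53*b - 77) - 14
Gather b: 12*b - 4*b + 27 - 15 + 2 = 8*b + 14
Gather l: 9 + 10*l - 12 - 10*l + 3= 0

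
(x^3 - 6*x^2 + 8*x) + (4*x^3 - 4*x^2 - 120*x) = 5*x^3 - 10*x^2 - 112*x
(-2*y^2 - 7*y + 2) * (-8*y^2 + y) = 16*y^4 + 54*y^3 - 23*y^2 + 2*y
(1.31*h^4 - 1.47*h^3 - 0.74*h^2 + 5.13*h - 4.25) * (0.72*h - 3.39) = 0.9432*h^5 - 5.4993*h^4 + 4.4505*h^3 + 6.2022*h^2 - 20.4507*h + 14.4075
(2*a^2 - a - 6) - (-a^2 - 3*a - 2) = 3*a^2 + 2*a - 4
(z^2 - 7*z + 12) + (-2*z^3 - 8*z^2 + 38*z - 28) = -2*z^3 - 7*z^2 + 31*z - 16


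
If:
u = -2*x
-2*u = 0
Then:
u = 0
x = 0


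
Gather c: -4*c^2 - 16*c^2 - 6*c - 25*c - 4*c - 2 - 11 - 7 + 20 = -20*c^2 - 35*c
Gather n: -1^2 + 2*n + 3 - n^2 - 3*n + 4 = -n^2 - n + 6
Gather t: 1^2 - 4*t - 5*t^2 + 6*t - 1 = -5*t^2 + 2*t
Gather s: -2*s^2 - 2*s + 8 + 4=-2*s^2 - 2*s + 12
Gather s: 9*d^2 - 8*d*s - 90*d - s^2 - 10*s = 9*d^2 - 90*d - s^2 + s*(-8*d - 10)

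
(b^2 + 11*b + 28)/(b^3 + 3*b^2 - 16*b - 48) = (b + 7)/(b^2 - b - 12)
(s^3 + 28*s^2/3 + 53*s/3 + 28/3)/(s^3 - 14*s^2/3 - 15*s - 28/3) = (s + 7)/(s - 7)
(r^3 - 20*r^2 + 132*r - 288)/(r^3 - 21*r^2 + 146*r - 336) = (r - 6)/(r - 7)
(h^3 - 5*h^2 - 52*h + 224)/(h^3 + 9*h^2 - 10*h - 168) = (h - 8)/(h + 6)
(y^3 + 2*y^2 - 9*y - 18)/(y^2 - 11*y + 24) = (y^2 + 5*y + 6)/(y - 8)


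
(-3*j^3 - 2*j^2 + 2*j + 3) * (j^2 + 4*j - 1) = -3*j^5 - 14*j^4 - 3*j^3 + 13*j^2 + 10*j - 3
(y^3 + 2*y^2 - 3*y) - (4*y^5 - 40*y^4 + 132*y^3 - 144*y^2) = -4*y^5 + 40*y^4 - 131*y^3 + 146*y^2 - 3*y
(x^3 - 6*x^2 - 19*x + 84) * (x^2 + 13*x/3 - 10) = x^5 - 5*x^4/3 - 55*x^3 + 185*x^2/3 + 554*x - 840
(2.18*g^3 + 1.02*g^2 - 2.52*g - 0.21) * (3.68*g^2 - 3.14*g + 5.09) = 8.0224*g^5 - 3.0916*g^4 - 1.3802*g^3 + 12.3318*g^2 - 12.1674*g - 1.0689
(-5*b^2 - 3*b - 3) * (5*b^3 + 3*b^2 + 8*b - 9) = -25*b^5 - 30*b^4 - 64*b^3 + 12*b^2 + 3*b + 27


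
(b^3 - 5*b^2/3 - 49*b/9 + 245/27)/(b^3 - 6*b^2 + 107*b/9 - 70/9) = (b + 7/3)/(b - 2)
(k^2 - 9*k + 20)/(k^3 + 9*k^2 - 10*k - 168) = (k - 5)/(k^2 + 13*k + 42)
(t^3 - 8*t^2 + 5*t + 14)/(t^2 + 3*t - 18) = (t^3 - 8*t^2 + 5*t + 14)/(t^2 + 3*t - 18)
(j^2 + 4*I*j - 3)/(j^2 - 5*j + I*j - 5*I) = (j + 3*I)/(j - 5)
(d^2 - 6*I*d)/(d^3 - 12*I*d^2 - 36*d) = 1/(d - 6*I)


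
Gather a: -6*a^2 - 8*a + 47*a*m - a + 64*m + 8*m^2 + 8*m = -6*a^2 + a*(47*m - 9) + 8*m^2 + 72*m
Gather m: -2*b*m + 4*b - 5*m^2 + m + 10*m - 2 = 4*b - 5*m^2 + m*(11 - 2*b) - 2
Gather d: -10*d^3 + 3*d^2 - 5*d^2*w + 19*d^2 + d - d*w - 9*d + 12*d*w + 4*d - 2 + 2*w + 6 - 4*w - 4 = -10*d^3 + d^2*(22 - 5*w) + d*(11*w - 4) - 2*w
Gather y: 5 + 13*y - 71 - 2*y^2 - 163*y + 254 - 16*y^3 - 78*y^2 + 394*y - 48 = -16*y^3 - 80*y^2 + 244*y + 140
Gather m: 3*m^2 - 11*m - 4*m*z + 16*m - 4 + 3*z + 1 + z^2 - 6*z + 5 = 3*m^2 + m*(5 - 4*z) + z^2 - 3*z + 2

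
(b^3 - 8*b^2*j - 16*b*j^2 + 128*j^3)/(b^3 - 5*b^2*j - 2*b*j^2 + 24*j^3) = (b^2 - 4*b*j - 32*j^2)/(b^2 - b*j - 6*j^2)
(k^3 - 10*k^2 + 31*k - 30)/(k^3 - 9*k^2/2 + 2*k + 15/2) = 2*(k^2 - 7*k + 10)/(2*k^2 - 3*k - 5)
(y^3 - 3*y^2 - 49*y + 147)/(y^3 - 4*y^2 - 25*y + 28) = (y^2 + 4*y - 21)/(y^2 + 3*y - 4)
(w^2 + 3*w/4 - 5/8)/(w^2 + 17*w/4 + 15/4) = (w - 1/2)/(w + 3)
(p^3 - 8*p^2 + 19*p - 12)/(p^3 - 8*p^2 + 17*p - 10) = (p^2 - 7*p + 12)/(p^2 - 7*p + 10)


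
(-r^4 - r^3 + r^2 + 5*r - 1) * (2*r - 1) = -2*r^5 - r^4 + 3*r^3 + 9*r^2 - 7*r + 1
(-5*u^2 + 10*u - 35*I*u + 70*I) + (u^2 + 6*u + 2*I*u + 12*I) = -4*u^2 + 16*u - 33*I*u + 82*I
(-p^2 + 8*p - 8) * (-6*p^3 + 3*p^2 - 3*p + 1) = 6*p^5 - 51*p^4 + 75*p^3 - 49*p^2 + 32*p - 8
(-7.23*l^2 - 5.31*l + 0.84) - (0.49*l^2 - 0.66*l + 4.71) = -7.72*l^2 - 4.65*l - 3.87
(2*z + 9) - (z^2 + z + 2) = -z^2 + z + 7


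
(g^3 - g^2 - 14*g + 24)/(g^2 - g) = (g^3 - g^2 - 14*g + 24)/(g*(g - 1))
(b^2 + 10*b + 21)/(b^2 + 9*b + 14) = (b + 3)/(b + 2)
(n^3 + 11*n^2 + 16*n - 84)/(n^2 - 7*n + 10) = (n^2 + 13*n + 42)/(n - 5)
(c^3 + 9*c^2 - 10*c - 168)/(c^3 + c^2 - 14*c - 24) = (c^2 + 13*c + 42)/(c^2 + 5*c + 6)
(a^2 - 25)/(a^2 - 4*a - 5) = (a + 5)/(a + 1)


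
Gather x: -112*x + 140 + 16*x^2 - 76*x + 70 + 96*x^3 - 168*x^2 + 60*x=96*x^3 - 152*x^2 - 128*x + 210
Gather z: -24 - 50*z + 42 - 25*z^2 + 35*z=-25*z^2 - 15*z + 18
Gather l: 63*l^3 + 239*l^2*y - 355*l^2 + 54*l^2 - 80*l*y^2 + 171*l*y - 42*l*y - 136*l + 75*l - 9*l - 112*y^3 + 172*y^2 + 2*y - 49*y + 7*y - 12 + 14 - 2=63*l^3 + l^2*(239*y - 301) + l*(-80*y^2 + 129*y - 70) - 112*y^3 + 172*y^2 - 40*y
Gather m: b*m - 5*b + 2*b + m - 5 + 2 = -3*b + m*(b + 1) - 3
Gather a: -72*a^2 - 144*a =-72*a^2 - 144*a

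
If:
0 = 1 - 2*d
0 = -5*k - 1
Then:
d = 1/2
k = -1/5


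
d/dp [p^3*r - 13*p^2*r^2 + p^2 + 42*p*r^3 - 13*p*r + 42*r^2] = 3*p^2*r - 26*p*r^2 + 2*p + 42*r^3 - 13*r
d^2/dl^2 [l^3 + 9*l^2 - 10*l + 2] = 6*l + 18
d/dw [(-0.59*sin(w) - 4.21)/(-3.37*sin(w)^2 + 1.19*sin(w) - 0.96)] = (-1.9883*sin(w)^2 - 28.3754*sin(w) + 5.5763)*cos(w)/(11.3569*sin(w)^4 - 8.0206*sin(w)^3 + 7.8865*sin(w)^2 - 2.2848*sin(w) + 0.9216)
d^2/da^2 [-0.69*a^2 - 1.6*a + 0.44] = -1.38000000000000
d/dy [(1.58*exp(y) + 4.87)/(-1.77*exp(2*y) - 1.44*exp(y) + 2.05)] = (2.7966*exp(2*y) + 17.2398*exp(y) + 10.2518)*exp(y)/(3.1329*exp(4*y) + 5.0976*exp(3*y) - 5.1834*exp(2*y) - 5.904*exp(y) + 4.2025)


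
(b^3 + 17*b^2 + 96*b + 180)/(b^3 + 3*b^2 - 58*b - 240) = (b + 6)/(b - 8)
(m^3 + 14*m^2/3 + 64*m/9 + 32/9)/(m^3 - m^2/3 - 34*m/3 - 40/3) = (9*m^2 + 24*m + 16)/(3*(3*m^2 - 7*m - 20))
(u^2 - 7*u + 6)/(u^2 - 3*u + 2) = (u - 6)/(u - 2)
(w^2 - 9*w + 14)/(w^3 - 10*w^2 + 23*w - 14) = 1/(w - 1)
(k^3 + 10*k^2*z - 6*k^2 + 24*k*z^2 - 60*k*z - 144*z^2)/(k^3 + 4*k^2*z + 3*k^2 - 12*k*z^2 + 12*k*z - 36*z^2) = (-k^2 - 4*k*z + 6*k + 24*z)/(-k^2 + 2*k*z - 3*k + 6*z)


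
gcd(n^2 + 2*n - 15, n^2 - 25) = n + 5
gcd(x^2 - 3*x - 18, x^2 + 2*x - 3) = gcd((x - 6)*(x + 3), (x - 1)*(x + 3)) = x + 3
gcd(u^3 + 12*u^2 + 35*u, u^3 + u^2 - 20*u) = u^2 + 5*u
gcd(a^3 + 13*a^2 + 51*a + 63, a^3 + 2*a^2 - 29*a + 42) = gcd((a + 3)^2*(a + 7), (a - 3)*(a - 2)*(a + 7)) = a + 7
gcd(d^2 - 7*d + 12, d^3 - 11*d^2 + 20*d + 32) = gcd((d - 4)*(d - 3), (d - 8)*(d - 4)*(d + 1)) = d - 4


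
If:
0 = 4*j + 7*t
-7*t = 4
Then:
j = 1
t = -4/7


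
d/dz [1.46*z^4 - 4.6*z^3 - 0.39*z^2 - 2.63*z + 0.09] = 5.84*z^3 - 13.8*z^2 - 0.78*z - 2.63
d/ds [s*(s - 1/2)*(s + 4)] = 3*s^2 + 7*s - 2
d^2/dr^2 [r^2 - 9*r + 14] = 2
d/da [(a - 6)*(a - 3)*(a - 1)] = 3*a^2 - 20*a + 27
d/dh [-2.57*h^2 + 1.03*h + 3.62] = 1.03 - 5.14*h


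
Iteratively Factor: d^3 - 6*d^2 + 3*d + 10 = (d + 1)*(d^2 - 7*d + 10) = (d - 2)*(d + 1)*(d - 5)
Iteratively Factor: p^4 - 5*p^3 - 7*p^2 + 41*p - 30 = (p - 2)*(p^3 - 3*p^2 - 13*p + 15) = (p - 5)*(p - 2)*(p^2 + 2*p - 3) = (p - 5)*(p - 2)*(p + 3)*(p - 1)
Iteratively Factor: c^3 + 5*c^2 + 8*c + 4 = (c + 1)*(c^2 + 4*c + 4) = (c + 1)*(c + 2)*(c + 2)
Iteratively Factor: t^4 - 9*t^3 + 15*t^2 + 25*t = (t - 5)*(t^3 - 4*t^2 - 5*t) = t*(t - 5)*(t^2 - 4*t - 5) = t*(t - 5)*(t + 1)*(t - 5)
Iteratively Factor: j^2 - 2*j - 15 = (j + 3)*(j - 5)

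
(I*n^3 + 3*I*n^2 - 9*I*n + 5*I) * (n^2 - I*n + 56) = I*n^5 + n^4 + 3*I*n^4 + 3*n^3 + 47*I*n^3 - 9*n^2 + 173*I*n^2 + 5*n - 504*I*n + 280*I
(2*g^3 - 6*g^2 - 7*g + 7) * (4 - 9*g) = -18*g^4 + 62*g^3 + 39*g^2 - 91*g + 28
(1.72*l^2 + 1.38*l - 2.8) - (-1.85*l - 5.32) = 1.72*l^2 + 3.23*l + 2.52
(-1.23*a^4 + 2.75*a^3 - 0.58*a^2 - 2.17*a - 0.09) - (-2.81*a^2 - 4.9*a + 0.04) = -1.23*a^4 + 2.75*a^3 + 2.23*a^2 + 2.73*a - 0.13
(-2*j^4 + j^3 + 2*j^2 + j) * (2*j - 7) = -4*j^5 + 16*j^4 - 3*j^3 - 12*j^2 - 7*j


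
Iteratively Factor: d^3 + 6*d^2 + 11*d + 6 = (d + 1)*(d^2 + 5*d + 6) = (d + 1)*(d + 2)*(d + 3)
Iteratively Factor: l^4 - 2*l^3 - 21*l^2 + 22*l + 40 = (l + 1)*(l^3 - 3*l^2 - 18*l + 40) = (l + 1)*(l + 4)*(l^2 - 7*l + 10) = (l - 2)*(l + 1)*(l + 4)*(l - 5)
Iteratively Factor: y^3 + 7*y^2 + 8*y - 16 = (y + 4)*(y^2 + 3*y - 4) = (y + 4)^2*(y - 1)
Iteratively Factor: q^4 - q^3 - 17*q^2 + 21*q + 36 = (q - 3)*(q^3 + 2*q^2 - 11*q - 12) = (q - 3)*(q + 4)*(q^2 - 2*q - 3) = (q - 3)^2*(q + 4)*(q + 1)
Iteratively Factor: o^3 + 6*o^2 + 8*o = (o + 4)*(o^2 + 2*o) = o*(o + 4)*(o + 2)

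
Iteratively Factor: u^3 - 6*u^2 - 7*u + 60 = (u + 3)*(u^2 - 9*u + 20) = (u - 4)*(u + 3)*(u - 5)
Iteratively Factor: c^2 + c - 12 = (c + 4)*(c - 3)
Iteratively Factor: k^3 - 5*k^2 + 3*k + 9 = (k + 1)*(k^2 - 6*k + 9) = (k - 3)*(k + 1)*(k - 3)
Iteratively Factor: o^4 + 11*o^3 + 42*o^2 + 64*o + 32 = (o + 4)*(o^3 + 7*o^2 + 14*o + 8) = (o + 1)*(o + 4)*(o^2 + 6*o + 8) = (o + 1)*(o + 2)*(o + 4)*(o + 4)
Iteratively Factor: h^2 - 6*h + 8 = (h - 4)*(h - 2)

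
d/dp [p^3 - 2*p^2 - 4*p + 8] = 3*p^2 - 4*p - 4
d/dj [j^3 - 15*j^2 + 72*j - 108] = 3*j^2 - 30*j + 72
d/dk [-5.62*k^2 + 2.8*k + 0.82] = 2.8 - 11.24*k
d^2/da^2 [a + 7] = 0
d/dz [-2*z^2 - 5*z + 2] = -4*z - 5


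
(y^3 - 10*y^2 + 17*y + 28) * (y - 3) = y^4 - 13*y^3 + 47*y^2 - 23*y - 84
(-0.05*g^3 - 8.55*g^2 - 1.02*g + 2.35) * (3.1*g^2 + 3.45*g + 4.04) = -0.155*g^5 - 26.6775*g^4 - 32.8615*g^3 - 30.776*g^2 + 3.9867*g + 9.494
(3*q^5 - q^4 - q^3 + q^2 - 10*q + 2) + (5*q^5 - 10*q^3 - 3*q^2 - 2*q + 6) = 8*q^5 - q^4 - 11*q^3 - 2*q^2 - 12*q + 8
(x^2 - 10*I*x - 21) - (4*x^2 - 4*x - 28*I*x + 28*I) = -3*x^2 + 4*x + 18*I*x - 21 - 28*I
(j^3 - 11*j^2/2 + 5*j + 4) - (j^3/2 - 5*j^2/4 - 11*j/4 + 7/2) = j^3/2 - 17*j^2/4 + 31*j/4 + 1/2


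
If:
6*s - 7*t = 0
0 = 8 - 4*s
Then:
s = 2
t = 12/7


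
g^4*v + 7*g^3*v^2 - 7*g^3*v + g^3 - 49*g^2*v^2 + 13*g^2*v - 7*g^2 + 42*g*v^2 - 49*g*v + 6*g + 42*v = (g - 6)*(g - 1)*(g + 7*v)*(g*v + 1)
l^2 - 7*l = l*(l - 7)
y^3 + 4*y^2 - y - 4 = (y - 1)*(y + 1)*(y + 4)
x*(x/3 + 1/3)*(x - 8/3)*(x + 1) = x^4/3 - 2*x^3/9 - 13*x^2/9 - 8*x/9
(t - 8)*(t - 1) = t^2 - 9*t + 8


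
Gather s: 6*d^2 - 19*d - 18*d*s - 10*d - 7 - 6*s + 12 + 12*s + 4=6*d^2 - 29*d + s*(6 - 18*d) + 9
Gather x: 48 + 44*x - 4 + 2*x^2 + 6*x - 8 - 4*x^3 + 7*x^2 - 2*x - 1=-4*x^3 + 9*x^2 + 48*x + 35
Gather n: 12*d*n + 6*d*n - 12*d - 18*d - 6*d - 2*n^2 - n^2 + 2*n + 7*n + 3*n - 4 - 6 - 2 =-36*d - 3*n^2 + n*(18*d + 12) - 12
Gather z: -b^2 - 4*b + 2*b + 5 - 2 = -b^2 - 2*b + 3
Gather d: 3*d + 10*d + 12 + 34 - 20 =13*d + 26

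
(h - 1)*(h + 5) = h^2 + 4*h - 5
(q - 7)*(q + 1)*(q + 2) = q^3 - 4*q^2 - 19*q - 14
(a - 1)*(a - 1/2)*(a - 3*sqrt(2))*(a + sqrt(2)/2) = a^4 - 5*sqrt(2)*a^3/2 - 3*a^3/2 - 5*a^2/2 + 15*sqrt(2)*a^2/4 - 5*sqrt(2)*a/4 + 9*a/2 - 3/2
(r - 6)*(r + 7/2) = r^2 - 5*r/2 - 21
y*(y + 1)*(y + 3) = y^3 + 4*y^2 + 3*y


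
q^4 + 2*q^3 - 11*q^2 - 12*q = q*(q - 3)*(q + 1)*(q + 4)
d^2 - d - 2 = (d - 2)*(d + 1)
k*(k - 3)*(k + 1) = k^3 - 2*k^2 - 3*k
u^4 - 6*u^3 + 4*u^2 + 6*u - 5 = (u - 5)*(u - 1)^2*(u + 1)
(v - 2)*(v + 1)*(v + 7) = v^3 + 6*v^2 - 9*v - 14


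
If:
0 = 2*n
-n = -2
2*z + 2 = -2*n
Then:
No Solution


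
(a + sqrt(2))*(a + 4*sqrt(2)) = a^2 + 5*sqrt(2)*a + 8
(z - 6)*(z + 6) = z^2 - 36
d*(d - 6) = d^2 - 6*d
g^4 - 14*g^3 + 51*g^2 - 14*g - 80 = (g - 8)*(g - 5)*(g - 2)*(g + 1)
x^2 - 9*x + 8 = (x - 8)*(x - 1)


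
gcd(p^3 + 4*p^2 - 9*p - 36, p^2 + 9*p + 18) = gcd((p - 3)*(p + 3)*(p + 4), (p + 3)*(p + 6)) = p + 3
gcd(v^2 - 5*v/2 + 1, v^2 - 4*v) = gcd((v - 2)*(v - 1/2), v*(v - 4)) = 1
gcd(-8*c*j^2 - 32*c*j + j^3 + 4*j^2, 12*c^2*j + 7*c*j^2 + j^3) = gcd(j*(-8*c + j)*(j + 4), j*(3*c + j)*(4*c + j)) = j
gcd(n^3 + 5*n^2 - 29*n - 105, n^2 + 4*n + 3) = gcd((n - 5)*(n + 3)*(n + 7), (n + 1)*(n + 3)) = n + 3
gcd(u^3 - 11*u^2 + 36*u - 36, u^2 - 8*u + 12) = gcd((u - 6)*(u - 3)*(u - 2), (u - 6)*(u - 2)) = u^2 - 8*u + 12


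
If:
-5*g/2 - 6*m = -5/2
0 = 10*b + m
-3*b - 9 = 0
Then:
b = -3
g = -71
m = 30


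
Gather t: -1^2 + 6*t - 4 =6*t - 5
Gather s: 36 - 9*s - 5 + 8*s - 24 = 7 - s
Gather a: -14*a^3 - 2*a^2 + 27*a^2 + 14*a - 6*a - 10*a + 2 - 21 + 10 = -14*a^3 + 25*a^2 - 2*a - 9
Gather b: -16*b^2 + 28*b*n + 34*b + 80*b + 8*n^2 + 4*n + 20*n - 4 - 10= -16*b^2 + b*(28*n + 114) + 8*n^2 + 24*n - 14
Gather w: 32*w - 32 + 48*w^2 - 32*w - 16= 48*w^2 - 48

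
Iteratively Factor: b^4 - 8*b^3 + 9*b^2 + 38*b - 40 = (b - 4)*(b^3 - 4*b^2 - 7*b + 10) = (b - 5)*(b - 4)*(b^2 + b - 2) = (b - 5)*(b - 4)*(b + 2)*(b - 1)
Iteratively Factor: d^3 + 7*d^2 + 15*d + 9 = (d + 1)*(d^2 + 6*d + 9) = (d + 1)*(d + 3)*(d + 3)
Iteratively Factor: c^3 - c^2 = (c)*(c^2 - c) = c*(c - 1)*(c)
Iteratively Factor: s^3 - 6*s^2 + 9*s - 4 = (s - 1)*(s^2 - 5*s + 4) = (s - 4)*(s - 1)*(s - 1)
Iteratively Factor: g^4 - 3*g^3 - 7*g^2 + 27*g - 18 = (g - 1)*(g^3 - 2*g^2 - 9*g + 18) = (g - 1)*(g + 3)*(g^2 - 5*g + 6) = (g - 2)*(g - 1)*(g + 3)*(g - 3)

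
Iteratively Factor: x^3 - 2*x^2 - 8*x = (x + 2)*(x^2 - 4*x) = (x - 4)*(x + 2)*(x)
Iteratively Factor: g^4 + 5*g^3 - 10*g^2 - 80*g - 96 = (g + 2)*(g^3 + 3*g^2 - 16*g - 48) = (g + 2)*(g + 4)*(g^2 - g - 12) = (g + 2)*(g + 3)*(g + 4)*(g - 4)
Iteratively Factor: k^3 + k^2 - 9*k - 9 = (k - 3)*(k^2 + 4*k + 3) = (k - 3)*(k + 3)*(k + 1)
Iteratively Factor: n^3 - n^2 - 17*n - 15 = (n + 1)*(n^2 - 2*n - 15) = (n - 5)*(n + 1)*(n + 3)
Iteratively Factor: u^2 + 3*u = (u + 3)*(u)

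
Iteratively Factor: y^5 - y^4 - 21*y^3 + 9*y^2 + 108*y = (y + 3)*(y^4 - 4*y^3 - 9*y^2 + 36*y) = (y - 3)*(y + 3)*(y^3 - y^2 - 12*y) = (y - 4)*(y - 3)*(y + 3)*(y^2 + 3*y) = y*(y - 4)*(y - 3)*(y + 3)*(y + 3)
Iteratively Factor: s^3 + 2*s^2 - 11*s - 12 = (s + 4)*(s^2 - 2*s - 3) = (s + 1)*(s + 4)*(s - 3)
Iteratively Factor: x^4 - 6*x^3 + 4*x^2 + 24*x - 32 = (x - 2)*(x^3 - 4*x^2 - 4*x + 16) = (x - 4)*(x - 2)*(x^2 - 4) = (x - 4)*(x - 2)^2*(x + 2)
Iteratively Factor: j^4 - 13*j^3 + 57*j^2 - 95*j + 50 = (j - 5)*(j^3 - 8*j^2 + 17*j - 10) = (j - 5)*(j - 1)*(j^2 - 7*j + 10) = (j - 5)^2*(j - 1)*(j - 2)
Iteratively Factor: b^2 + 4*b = (b + 4)*(b)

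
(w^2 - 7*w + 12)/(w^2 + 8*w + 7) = (w^2 - 7*w + 12)/(w^2 + 8*w + 7)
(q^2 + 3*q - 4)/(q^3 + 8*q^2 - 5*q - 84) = (q - 1)/(q^2 + 4*q - 21)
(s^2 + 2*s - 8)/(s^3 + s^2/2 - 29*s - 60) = 2*(s - 2)/(2*s^2 - 7*s - 30)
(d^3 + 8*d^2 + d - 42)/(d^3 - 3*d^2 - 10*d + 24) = (d + 7)/(d - 4)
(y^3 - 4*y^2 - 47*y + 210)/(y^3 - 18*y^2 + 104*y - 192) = (y^2 + 2*y - 35)/(y^2 - 12*y + 32)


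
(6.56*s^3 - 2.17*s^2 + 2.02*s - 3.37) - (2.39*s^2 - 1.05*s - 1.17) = 6.56*s^3 - 4.56*s^2 + 3.07*s - 2.2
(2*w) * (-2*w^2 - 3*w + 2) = -4*w^3 - 6*w^2 + 4*w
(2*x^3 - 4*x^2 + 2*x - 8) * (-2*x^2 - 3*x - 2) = -4*x^5 + 2*x^4 + 4*x^3 + 18*x^2 + 20*x + 16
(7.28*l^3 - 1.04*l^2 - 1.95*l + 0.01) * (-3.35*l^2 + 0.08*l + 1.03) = -24.388*l^5 + 4.0664*l^4 + 13.9477*l^3 - 1.2607*l^2 - 2.0077*l + 0.0103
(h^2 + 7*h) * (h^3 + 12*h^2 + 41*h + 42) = h^5 + 19*h^4 + 125*h^3 + 329*h^2 + 294*h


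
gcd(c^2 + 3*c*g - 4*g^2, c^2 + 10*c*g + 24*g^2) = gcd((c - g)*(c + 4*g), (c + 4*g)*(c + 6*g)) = c + 4*g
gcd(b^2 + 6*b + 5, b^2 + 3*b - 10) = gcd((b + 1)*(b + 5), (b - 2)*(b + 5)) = b + 5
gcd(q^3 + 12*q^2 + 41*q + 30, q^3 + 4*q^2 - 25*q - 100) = q + 5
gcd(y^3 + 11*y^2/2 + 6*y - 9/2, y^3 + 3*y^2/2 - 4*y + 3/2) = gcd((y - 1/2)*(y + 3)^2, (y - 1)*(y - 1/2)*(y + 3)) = y^2 + 5*y/2 - 3/2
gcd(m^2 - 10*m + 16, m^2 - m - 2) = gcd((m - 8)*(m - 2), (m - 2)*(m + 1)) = m - 2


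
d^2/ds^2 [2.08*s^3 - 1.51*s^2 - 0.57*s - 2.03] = 12.48*s - 3.02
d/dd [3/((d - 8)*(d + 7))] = 3*(1 - 2*d)/(d^4 - 2*d^3 - 111*d^2 + 112*d + 3136)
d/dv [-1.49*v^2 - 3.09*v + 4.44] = -2.98*v - 3.09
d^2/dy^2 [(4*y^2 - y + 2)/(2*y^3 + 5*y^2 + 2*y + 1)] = 2*(16*y^6 - 12*y^5 - 30*y^4 + 43*y^3 + 126*y^2 + 63*y + 4)/(8*y^9 + 60*y^8 + 174*y^7 + 257*y^6 + 234*y^5 + 159*y^4 + 74*y^3 + 27*y^2 + 6*y + 1)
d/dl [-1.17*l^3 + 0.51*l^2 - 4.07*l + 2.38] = -3.51*l^2 + 1.02*l - 4.07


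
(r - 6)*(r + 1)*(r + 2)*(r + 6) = r^4 + 3*r^3 - 34*r^2 - 108*r - 72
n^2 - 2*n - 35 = (n - 7)*(n + 5)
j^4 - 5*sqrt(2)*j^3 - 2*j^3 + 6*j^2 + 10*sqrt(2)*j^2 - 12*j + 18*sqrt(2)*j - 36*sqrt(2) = (j - 2)*(j - 3*sqrt(2))^2*(j + sqrt(2))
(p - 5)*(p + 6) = p^2 + p - 30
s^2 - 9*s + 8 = (s - 8)*(s - 1)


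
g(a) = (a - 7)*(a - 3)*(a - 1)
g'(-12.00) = 727.00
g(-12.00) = -3705.00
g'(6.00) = 7.00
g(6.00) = -15.00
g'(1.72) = 2.04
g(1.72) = 4.87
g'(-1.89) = 83.30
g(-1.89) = -125.63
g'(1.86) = 0.46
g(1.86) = 5.04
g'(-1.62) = 74.51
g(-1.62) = -104.34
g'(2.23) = -3.14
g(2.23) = 4.52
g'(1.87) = 0.35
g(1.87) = 5.04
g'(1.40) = 6.08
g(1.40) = 3.58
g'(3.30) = -8.93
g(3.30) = -2.55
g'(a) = (a - 7)*(a - 3) + (a - 7)*(a - 1) + (a - 3)*(a - 1)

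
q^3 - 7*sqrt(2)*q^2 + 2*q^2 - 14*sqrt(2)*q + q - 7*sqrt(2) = (q + 1)^2*(q - 7*sqrt(2))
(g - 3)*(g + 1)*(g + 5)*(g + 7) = g^4 + 10*g^3 + 8*g^2 - 106*g - 105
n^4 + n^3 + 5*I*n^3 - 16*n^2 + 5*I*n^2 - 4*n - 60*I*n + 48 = (n - 3)*(n + 4)*(n + I)*(n + 4*I)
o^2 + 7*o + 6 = (o + 1)*(o + 6)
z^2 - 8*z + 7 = (z - 7)*(z - 1)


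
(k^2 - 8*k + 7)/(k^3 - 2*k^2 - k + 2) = (k - 7)/(k^2 - k - 2)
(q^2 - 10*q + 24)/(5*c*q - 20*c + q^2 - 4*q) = (q - 6)/(5*c + q)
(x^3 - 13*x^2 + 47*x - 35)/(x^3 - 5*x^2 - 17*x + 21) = (x - 5)/(x + 3)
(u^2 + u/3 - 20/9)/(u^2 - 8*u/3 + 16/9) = (3*u + 5)/(3*u - 4)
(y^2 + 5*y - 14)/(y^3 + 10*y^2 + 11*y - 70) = 1/(y + 5)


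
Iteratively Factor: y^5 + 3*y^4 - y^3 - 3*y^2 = (y - 1)*(y^4 + 4*y^3 + 3*y^2) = (y - 1)*(y + 3)*(y^3 + y^2) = y*(y - 1)*(y + 3)*(y^2 + y) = y^2*(y - 1)*(y + 3)*(y + 1)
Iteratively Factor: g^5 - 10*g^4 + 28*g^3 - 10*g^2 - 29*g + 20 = (g + 1)*(g^4 - 11*g^3 + 39*g^2 - 49*g + 20) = (g - 5)*(g + 1)*(g^3 - 6*g^2 + 9*g - 4) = (g - 5)*(g - 1)*(g + 1)*(g^2 - 5*g + 4) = (g - 5)*(g - 1)^2*(g + 1)*(g - 4)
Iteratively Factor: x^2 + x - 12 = (x + 4)*(x - 3)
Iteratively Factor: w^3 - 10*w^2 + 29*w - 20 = (w - 1)*(w^2 - 9*w + 20) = (w - 5)*(w - 1)*(w - 4)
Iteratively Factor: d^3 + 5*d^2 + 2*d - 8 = (d - 1)*(d^2 + 6*d + 8) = (d - 1)*(d + 2)*(d + 4)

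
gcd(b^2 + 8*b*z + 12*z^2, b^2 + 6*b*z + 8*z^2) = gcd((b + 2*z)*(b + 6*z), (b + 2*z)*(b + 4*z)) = b + 2*z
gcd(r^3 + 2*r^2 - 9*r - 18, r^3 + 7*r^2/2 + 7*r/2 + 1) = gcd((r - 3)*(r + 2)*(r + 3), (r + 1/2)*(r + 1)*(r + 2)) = r + 2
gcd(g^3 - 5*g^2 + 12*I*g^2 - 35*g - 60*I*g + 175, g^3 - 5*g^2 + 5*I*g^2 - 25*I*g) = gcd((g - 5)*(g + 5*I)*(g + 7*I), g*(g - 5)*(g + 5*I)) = g^2 + g*(-5 + 5*I) - 25*I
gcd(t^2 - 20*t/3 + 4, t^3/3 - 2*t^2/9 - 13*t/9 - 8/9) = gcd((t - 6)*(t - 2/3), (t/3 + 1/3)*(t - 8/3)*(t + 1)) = 1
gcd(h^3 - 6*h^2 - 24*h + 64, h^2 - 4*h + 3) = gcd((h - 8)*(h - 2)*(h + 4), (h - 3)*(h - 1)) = 1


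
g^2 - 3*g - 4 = (g - 4)*(g + 1)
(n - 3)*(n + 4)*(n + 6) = n^3 + 7*n^2 - 6*n - 72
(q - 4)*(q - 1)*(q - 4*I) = q^3 - 5*q^2 - 4*I*q^2 + 4*q + 20*I*q - 16*I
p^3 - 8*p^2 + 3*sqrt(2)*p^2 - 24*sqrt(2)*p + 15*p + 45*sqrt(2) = (p - 5)*(p - 3)*(p + 3*sqrt(2))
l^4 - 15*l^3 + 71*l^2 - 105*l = l*(l - 7)*(l - 5)*(l - 3)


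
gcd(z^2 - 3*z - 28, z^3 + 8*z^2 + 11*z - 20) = z + 4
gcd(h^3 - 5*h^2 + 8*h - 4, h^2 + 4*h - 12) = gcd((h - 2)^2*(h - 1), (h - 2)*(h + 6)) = h - 2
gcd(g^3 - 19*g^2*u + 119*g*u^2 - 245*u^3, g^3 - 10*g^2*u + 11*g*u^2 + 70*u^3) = g^2 - 12*g*u + 35*u^2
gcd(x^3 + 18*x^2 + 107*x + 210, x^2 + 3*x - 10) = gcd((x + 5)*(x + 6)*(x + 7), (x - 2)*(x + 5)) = x + 5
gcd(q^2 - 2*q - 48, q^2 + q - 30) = q + 6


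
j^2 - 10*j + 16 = (j - 8)*(j - 2)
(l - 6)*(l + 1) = l^2 - 5*l - 6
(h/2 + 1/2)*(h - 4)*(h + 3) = h^3/2 - 13*h/2 - 6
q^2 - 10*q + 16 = (q - 8)*(q - 2)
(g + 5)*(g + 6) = g^2 + 11*g + 30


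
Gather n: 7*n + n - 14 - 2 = 8*n - 16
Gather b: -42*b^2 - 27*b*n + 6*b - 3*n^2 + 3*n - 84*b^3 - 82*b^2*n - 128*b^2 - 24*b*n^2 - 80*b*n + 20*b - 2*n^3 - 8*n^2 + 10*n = -84*b^3 + b^2*(-82*n - 170) + b*(-24*n^2 - 107*n + 26) - 2*n^3 - 11*n^2 + 13*n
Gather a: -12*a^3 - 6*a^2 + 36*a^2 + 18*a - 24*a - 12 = -12*a^3 + 30*a^2 - 6*a - 12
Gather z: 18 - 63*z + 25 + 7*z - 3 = 40 - 56*z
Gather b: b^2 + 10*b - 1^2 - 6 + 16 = b^2 + 10*b + 9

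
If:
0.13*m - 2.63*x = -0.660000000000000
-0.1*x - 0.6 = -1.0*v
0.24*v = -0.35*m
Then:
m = -0.43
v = 0.62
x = 0.23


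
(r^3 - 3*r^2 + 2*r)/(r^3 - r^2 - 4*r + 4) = r/(r + 2)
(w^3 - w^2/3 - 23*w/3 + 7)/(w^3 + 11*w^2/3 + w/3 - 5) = (3*w - 7)/(3*w + 5)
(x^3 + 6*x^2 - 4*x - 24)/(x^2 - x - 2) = (x^2 + 8*x + 12)/(x + 1)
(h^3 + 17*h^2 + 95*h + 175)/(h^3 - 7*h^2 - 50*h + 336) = (h^2 + 10*h + 25)/(h^2 - 14*h + 48)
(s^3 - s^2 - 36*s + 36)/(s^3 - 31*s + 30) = (s - 6)/(s - 5)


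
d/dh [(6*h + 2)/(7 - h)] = 44/(h - 7)^2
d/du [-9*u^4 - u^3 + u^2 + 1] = u*(-36*u^2 - 3*u + 2)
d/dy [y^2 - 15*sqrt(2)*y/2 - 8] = 2*y - 15*sqrt(2)/2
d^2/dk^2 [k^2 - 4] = 2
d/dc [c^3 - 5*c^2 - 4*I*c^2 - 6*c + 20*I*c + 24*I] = 3*c^2 - 10*c - 8*I*c - 6 + 20*I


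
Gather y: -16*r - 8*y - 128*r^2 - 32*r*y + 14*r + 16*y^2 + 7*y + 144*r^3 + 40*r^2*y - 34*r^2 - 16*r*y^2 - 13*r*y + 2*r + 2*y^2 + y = 144*r^3 - 162*r^2 + y^2*(18 - 16*r) + y*(40*r^2 - 45*r)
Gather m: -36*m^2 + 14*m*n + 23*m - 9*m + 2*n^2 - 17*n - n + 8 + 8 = -36*m^2 + m*(14*n + 14) + 2*n^2 - 18*n + 16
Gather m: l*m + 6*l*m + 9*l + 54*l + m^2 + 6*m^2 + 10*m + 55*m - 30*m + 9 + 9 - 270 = 63*l + 7*m^2 + m*(7*l + 35) - 252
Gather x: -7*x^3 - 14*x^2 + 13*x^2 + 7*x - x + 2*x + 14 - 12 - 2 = -7*x^3 - x^2 + 8*x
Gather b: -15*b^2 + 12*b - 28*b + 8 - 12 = -15*b^2 - 16*b - 4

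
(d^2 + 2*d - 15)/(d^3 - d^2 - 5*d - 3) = (d + 5)/(d^2 + 2*d + 1)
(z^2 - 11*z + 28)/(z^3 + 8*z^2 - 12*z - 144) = (z - 7)/(z^2 + 12*z + 36)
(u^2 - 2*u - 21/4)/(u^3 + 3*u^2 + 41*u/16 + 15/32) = 8*(2*u - 7)/(16*u^2 + 24*u + 5)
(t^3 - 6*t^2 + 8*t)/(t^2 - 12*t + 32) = t*(t - 2)/(t - 8)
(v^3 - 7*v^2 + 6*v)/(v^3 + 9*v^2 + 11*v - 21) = v*(v - 6)/(v^2 + 10*v + 21)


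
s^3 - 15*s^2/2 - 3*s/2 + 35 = (s - 7)*(s - 5/2)*(s + 2)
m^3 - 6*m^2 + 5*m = m*(m - 5)*(m - 1)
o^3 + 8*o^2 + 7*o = o*(o + 1)*(o + 7)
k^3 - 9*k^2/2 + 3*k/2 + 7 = (k - 7/2)*(k - 2)*(k + 1)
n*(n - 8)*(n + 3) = n^3 - 5*n^2 - 24*n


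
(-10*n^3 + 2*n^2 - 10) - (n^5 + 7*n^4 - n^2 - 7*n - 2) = -n^5 - 7*n^4 - 10*n^3 + 3*n^2 + 7*n - 8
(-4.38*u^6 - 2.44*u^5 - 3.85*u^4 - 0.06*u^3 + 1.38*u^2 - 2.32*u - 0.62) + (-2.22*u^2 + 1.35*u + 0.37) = -4.38*u^6 - 2.44*u^5 - 3.85*u^4 - 0.06*u^3 - 0.84*u^2 - 0.97*u - 0.25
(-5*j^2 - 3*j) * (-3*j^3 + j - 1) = 15*j^5 + 9*j^4 - 5*j^3 + 2*j^2 + 3*j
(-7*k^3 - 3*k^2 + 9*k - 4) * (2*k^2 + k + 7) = -14*k^5 - 13*k^4 - 34*k^3 - 20*k^2 + 59*k - 28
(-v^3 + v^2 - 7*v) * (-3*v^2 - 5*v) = 3*v^5 + 2*v^4 + 16*v^3 + 35*v^2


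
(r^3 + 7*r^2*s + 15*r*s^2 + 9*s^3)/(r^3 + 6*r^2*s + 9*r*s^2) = (r + s)/r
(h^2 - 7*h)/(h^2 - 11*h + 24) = h*(h - 7)/(h^2 - 11*h + 24)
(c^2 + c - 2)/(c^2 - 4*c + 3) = (c + 2)/(c - 3)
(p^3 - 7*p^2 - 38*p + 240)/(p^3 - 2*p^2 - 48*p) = (p - 5)/p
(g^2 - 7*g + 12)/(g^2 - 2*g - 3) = (g - 4)/(g + 1)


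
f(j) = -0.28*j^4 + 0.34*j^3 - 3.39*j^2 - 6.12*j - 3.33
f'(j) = -1.12*j^3 + 1.02*j^2 - 6.78*j - 6.12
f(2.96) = -63.82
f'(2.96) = -46.30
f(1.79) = -26.07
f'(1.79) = -21.41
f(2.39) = -41.82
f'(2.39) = -31.79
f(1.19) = -15.40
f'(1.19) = -14.63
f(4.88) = -233.21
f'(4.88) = -145.08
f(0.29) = -5.38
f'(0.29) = -8.03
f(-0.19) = -2.29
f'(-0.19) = -4.79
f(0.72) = -9.44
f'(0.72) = -10.89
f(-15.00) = -15996.78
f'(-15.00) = 4105.08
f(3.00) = -65.70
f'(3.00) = -47.52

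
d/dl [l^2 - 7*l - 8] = 2*l - 7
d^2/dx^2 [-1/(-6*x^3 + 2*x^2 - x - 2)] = 2*(2*(1 - 9*x)*(6*x^3 - 2*x^2 + x + 2) + (18*x^2 - 4*x + 1)^2)/(6*x^3 - 2*x^2 + x + 2)^3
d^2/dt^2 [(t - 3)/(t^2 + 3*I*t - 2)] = 2*((t - 3)*(2*t + 3*I)^2 + 3*(-t + 1 - I)*(t^2 + 3*I*t - 2))/(t^2 + 3*I*t - 2)^3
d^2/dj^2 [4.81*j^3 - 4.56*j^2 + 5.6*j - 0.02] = 28.86*j - 9.12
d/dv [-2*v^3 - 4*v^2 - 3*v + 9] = -6*v^2 - 8*v - 3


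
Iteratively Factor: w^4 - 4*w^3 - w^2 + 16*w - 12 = (w - 2)*(w^3 - 2*w^2 - 5*w + 6) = (w - 2)*(w - 1)*(w^2 - w - 6) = (w - 2)*(w - 1)*(w + 2)*(w - 3)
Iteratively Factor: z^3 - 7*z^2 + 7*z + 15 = (z - 3)*(z^2 - 4*z - 5) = (z - 3)*(z + 1)*(z - 5)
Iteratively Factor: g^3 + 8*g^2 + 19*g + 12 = (g + 4)*(g^2 + 4*g + 3) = (g + 1)*(g + 4)*(g + 3)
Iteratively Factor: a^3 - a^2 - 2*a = (a + 1)*(a^2 - 2*a) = a*(a + 1)*(a - 2)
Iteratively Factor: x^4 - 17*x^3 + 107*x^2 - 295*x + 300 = (x - 5)*(x^3 - 12*x^2 + 47*x - 60) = (x - 5)*(x - 4)*(x^2 - 8*x + 15) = (x - 5)*(x - 4)*(x - 3)*(x - 5)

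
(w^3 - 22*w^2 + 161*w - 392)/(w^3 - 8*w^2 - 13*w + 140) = (w^2 - 15*w + 56)/(w^2 - w - 20)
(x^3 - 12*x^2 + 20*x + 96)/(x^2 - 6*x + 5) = (x^3 - 12*x^2 + 20*x + 96)/(x^2 - 6*x + 5)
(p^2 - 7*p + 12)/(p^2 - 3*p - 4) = (p - 3)/(p + 1)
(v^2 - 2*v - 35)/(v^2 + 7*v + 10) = (v - 7)/(v + 2)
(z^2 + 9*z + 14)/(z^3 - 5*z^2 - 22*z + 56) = (z^2 + 9*z + 14)/(z^3 - 5*z^2 - 22*z + 56)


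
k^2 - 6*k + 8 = (k - 4)*(k - 2)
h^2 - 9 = (h - 3)*(h + 3)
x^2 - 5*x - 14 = (x - 7)*(x + 2)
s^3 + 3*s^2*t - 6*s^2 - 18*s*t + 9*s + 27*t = (s - 3)^2*(s + 3*t)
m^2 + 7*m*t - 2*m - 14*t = (m - 2)*(m + 7*t)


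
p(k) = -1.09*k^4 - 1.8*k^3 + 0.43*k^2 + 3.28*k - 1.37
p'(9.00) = -3604.82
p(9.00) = -8400.71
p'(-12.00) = 6749.44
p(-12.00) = -19470.65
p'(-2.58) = 39.99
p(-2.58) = -24.35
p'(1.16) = -9.79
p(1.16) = -1.77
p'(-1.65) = 6.75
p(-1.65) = -5.60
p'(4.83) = -609.82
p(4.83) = -771.54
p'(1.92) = -45.83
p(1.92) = -21.04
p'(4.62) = -537.95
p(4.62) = -651.12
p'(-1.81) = 9.89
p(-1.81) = -6.92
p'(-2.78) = 52.83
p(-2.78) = -33.60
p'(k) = -4.36*k^3 - 5.4*k^2 + 0.86*k + 3.28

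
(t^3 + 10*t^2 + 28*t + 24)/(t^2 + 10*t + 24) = (t^2 + 4*t + 4)/(t + 4)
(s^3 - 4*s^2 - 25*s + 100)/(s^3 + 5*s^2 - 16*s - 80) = (s - 5)/(s + 4)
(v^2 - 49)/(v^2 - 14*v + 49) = (v + 7)/(v - 7)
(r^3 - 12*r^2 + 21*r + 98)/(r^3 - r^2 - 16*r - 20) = (r^2 - 14*r + 49)/(r^2 - 3*r - 10)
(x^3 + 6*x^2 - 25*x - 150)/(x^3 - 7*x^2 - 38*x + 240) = (x + 5)/(x - 8)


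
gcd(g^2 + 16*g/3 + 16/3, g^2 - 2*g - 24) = g + 4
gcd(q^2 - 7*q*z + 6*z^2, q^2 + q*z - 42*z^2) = -q + 6*z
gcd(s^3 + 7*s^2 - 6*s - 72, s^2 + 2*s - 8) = s + 4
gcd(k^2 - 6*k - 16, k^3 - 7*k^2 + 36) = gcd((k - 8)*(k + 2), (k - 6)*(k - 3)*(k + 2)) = k + 2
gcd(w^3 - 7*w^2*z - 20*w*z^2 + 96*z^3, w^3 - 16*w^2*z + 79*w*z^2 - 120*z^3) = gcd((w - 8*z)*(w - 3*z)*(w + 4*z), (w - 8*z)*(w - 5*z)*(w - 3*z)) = w^2 - 11*w*z + 24*z^2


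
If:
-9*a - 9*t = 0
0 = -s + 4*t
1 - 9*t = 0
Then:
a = -1/9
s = 4/9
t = 1/9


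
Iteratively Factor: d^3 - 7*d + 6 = (d - 2)*(d^2 + 2*d - 3) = (d - 2)*(d - 1)*(d + 3)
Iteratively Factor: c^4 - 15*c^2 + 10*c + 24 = (c + 4)*(c^3 - 4*c^2 + c + 6) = (c - 2)*(c + 4)*(c^2 - 2*c - 3) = (c - 2)*(c + 1)*(c + 4)*(c - 3)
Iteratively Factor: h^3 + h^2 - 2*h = (h + 2)*(h^2 - h) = h*(h + 2)*(h - 1)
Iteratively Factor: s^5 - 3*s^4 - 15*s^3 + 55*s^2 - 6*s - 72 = (s - 3)*(s^4 - 15*s^2 + 10*s + 24) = (s - 3)*(s + 4)*(s^3 - 4*s^2 + s + 6) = (s - 3)*(s - 2)*(s + 4)*(s^2 - 2*s - 3) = (s - 3)^2*(s - 2)*(s + 4)*(s + 1)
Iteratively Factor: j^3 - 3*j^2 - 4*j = (j + 1)*(j^2 - 4*j) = (j - 4)*(j + 1)*(j)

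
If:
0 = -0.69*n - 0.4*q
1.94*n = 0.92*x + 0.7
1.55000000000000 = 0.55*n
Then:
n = 2.82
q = -4.86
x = 5.18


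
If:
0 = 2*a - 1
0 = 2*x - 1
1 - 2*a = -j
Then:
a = 1/2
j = 0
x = 1/2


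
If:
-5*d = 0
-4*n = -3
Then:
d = 0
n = 3/4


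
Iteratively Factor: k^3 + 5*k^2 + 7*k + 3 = (k + 1)*(k^2 + 4*k + 3) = (k + 1)^2*(k + 3)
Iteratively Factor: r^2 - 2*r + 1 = (r - 1)*(r - 1)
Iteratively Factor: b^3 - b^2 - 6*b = (b)*(b^2 - b - 6) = b*(b - 3)*(b + 2)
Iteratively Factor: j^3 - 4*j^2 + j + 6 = (j - 2)*(j^2 - 2*j - 3) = (j - 2)*(j + 1)*(j - 3)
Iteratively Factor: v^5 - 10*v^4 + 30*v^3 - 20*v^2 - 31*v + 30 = (v - 2)*(v^4 - 8*v^3 + 14*v^2 + 8*v - 15) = (v - 2)*(v - 1)*(v^3 - 7*v^2 + 7*v + 15) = (v - 3)*(v - 2)*(v - 1)*(v^2 - 4*v - 5) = (v - 5)*(v - 3)*(v - 2)*(v - 1)*(v + 1)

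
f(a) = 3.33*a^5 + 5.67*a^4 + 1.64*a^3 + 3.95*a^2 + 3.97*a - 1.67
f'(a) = 16.65*a^4 + 22.68*a^3 + 4.92*a^2 + 7.9*a + 3.97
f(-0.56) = -2.57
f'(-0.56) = -1.26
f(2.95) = 1259.90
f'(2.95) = 1913.30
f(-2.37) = -80.83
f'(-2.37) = 236.27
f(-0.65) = -2.41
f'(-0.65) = -2.34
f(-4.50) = -3908.72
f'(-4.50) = 4828.88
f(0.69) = 5.29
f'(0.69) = 22.99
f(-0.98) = -1.09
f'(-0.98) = -5.04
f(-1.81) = -9.47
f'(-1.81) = 50.00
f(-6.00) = -18783.29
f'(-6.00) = 16813.21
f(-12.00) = -713351.87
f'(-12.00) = 306681.01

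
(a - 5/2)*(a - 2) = a^2 - 9*a/2 + 5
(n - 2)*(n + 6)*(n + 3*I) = n^3 + 4*n^2 + 3*I*n^2 - 12*n + 12*I*n - 36*I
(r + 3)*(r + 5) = r^2 + 8*r + 15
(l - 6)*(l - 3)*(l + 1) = l^3 - 8*l^2 + 9*l + 18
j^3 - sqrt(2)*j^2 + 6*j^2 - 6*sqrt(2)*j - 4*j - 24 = (j + 6)*(j - 2*sqrt(2))*(j + sqrt(2))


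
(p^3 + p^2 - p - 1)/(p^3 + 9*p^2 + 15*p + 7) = (p - 1)/(p + 7)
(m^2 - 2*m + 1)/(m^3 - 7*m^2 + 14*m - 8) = (m - 1)/(m^2 - 6*m + 8)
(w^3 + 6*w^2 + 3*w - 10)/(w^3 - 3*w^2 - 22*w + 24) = (w^2 + 7*w + 10)/(w^2 - 2*w - 24)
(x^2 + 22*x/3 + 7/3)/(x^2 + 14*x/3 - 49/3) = (3*x + 1)/(3*x - 7)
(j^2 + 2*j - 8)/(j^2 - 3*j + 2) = (j + 4)/(j - 1)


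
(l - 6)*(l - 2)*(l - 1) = l^3 - 9*l^2 + 20*l - 12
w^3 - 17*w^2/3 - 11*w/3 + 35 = (w - 5)*(w - 3)*(w + 7/3)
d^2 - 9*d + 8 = (d - 8)*(d - 1)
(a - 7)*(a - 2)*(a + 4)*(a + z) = a^4 + a^3*z - 5*a^3 - 5*a^2*z - 22*a^2 - 22*a*z + 56*a + 56*z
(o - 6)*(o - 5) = o^2 - 11*o + 30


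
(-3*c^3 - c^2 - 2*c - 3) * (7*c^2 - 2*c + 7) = -21*c^5 - c^4 - 33*c^3 - 24*c^2 - 8*c - 21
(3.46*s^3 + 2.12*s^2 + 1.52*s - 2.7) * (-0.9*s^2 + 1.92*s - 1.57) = -3.114*s^5 + 4.7352*s^4 - 2.7298*s^3 + 2.02*s^2 - 7.5704*s + 4.239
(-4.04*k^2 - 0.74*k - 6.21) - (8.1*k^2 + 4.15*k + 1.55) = -12.14*k^2 - 4.89*k - 7.76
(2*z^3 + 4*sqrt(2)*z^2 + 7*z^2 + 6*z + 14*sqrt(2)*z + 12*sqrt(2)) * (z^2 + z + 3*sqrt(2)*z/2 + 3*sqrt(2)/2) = 2*z^5 + 9*z^4 + 7*sqrt(2)*z^4 + 25*z^3 + 63*sqrt(2)*z^3/2 + 60*z^2 + 91*sqrt(2)*z^2/2 + 21*sqrt(2)*z + 78*z + 36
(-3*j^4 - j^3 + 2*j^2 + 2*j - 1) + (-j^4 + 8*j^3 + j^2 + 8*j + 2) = -4*j^4 + 7*j^3 + 3*j^2 + 10*j + 1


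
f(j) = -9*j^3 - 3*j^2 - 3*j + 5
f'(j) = -27*j^2 - 6*j - 3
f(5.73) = -1803.88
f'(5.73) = -923.87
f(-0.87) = 11.27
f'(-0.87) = -18.22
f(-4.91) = 1012.74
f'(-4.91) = -624.46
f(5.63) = -1713.06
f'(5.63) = -892.60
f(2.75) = -213.11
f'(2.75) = -223.69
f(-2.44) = 125.20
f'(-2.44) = -149.11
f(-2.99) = 227.73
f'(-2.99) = -226.44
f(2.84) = -233.87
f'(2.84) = -237.81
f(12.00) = -16015.00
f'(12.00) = -3963.00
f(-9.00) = 6350.00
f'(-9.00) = -2136.00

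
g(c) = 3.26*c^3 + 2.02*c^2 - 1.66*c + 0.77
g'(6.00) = 374.66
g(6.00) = 767.69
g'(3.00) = 98.48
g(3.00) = 101.99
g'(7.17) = 530.09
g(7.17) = 1294.36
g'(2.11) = 50.41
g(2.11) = 36.88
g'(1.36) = 21.92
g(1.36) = 10.45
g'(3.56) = 136.67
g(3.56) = 167.55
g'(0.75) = 6.87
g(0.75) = 2.04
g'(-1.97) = 28.34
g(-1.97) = -13.04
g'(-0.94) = 3.18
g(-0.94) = 1.41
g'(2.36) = 62.35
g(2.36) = 50.95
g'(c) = 9.78*c^2 + 4.04*c - 1.66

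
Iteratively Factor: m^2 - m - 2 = (m + 1)*(m - 2)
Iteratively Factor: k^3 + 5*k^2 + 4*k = (k)*(k^2 + 5*k + 4) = k*(k + 1)*(k + 4)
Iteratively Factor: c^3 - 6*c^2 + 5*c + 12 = (c - 4)*(c^2 - 2*c - 3) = (c - 4)*(c + 1)*(c - 3)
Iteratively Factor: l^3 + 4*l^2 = (l + 4)*(l^2) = l*(l + 4)*(l)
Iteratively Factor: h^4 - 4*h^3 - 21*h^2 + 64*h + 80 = (h - 4)*(h^3 - 21*h - 20) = (h - 5)*(h - 4)*(h^2 + 5*h + 4) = (h - 5)*(h - 4)*(h + 1)*(h + 4)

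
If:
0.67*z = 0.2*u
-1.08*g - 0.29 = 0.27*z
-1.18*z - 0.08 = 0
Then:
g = -0.25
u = -0.23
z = -0.07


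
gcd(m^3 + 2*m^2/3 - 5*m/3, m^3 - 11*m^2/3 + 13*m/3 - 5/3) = m - 1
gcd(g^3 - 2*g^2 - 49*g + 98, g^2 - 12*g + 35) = g - 7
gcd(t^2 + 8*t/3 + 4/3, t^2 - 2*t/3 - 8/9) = t + 2/3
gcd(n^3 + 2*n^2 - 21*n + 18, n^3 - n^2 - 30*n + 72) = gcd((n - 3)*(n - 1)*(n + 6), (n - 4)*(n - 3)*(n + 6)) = n^2 + 3*n - 18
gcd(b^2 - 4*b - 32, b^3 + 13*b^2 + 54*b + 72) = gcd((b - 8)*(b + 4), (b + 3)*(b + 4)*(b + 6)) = b + 4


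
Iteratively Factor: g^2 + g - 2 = (g + 2)*(g - 1)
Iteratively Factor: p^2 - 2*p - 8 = (p - 4)*(p + 2)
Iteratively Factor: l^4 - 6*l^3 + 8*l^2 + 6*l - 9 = (l - 3)*(l^3 - 3*l^2 - l + 3) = (l - 3)*(l - 1)*(l^2 - 2*l - 3) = (l - 3)*(l - 1)*(l + 1)*(l - 3)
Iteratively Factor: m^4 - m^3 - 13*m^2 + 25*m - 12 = (m - 1)*(m^3 - 13*m + 12) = (m - 1)*(m + 4)*(m^2 - 4*m + 3) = (m - 1)^2*(m + 4)*(m - 3)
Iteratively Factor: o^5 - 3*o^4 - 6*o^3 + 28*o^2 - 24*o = (o - 2)*(o^4 - o^3 - 8*o^2 + 12*o) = (o - 2)^2*(o^3 + o^2 - 6*o) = (o - 2)^3*(o^2 + 3*o) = (o - 2)^3*(o + 3)*(o)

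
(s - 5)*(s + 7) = s^2 + 2*s - 35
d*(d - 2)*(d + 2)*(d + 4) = d^4 + 4*d^3 - 4*d^2 - 16*d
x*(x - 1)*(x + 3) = x^3 + 2*x^2 - 3*x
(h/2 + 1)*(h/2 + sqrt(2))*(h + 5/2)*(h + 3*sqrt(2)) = h^4/4 + 9*h^3/8 + 5*sqrt(2)*h^3/4 + 17*h^2/4 + 45*sqrt(2)*h^2/8 + 25*sqrt(2)*h/4 + 27*h/2 + 15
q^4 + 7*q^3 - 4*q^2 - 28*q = q*(q - 2)*(q + 2)*(q + 7)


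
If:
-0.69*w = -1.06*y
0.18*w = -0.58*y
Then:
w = 0.00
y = 0.00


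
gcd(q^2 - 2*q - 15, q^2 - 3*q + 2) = 1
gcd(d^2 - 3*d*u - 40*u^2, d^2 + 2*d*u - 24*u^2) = 1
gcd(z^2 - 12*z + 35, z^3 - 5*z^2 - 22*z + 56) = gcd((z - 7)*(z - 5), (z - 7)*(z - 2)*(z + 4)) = z - 7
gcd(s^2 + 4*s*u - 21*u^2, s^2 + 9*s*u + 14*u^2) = s + 7*u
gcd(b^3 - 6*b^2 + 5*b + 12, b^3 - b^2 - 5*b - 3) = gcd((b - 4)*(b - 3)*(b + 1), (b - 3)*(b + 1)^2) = b^2 - 2*b - 3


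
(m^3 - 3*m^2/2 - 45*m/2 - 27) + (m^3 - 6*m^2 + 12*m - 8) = 2*m^3 - 15*m^2/2 - 21*m/2 - 35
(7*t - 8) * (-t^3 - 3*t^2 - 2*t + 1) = -7*t^4 - 13*t^3 + 10*t^2 + 23*t - 8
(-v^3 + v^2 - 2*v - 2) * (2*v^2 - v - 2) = -2*v^5 + 3*v^4 - 3*v^3 - 4*v^2 + 6*v + 4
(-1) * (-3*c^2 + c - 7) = 3*c^2 - c + 7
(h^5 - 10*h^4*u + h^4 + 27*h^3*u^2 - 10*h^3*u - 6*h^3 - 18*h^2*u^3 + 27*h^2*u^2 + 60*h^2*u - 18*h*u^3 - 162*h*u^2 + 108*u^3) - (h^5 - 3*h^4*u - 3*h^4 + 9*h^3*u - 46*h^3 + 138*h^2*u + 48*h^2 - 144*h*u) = -7*h^4*u + 4*h^4 + 27*h^3*u^2 - 19*h^3*u + 40*h^3 - 18*h^2*u^3 + 27*h^2*u^2 - 78*h^2*u - 48*h^2 - 18*h*u^3 - 162*h*u^2 + 144*h*u + 108*u^3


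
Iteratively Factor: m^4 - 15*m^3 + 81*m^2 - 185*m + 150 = (m - 3)*(m^3 - 12*m^2 + 45*m - 50) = (m - 5)*(m - 3)*(m^2 - 7*m + 10) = (m - 5)*(m - 3)*(m - 2)*(m - 5)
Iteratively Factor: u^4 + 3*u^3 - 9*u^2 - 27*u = (u + 3)*(u^3 - 9*u) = (u + 3)^2*(u^2 - 3*u) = (u - 3)*(u + 3)^2*(u)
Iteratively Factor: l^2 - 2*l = (l)*(l - 2)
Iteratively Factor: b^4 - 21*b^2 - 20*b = (b)*(b^3 - 21*b - 20) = b*(b + 4)*(b^2 - 4*b - 5) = b*(b - 5)*(b + 4)*(b + 1)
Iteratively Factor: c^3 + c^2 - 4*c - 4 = (c - 2)*(c^2 + 3*c + 2) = (c - 2)*(c + 1)*(c + 2)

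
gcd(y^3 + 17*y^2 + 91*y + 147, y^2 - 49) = y + 7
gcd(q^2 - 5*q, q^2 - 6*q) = q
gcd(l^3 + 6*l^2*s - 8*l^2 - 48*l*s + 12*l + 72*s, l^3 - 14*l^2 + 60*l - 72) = l^2 - 8*l + 12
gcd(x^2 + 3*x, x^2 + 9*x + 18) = x + 3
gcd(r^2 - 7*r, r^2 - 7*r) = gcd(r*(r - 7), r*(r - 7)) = r^2 - 7*r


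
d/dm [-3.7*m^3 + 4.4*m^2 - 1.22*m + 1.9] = -11.1*m^2 + 8.8*m - 1.22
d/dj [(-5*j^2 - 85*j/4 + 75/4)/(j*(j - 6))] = 5*(41*j^2 - 30*j + 90)/(4*j^2*(j^2 - 12*j + 36))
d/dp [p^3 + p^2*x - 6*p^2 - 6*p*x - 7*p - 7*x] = 3*p^2 + 2*p*x - 12*p - 6*x - 7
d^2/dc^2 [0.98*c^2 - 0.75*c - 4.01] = 1.96000000000000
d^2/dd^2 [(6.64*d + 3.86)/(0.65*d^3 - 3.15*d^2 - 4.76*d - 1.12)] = (16.8324*d^5 - 62.0022*d^4 + 46.4055200000001*d^3 + 216.1551*d^2 + 223.566*d + 76.882176)/(0.274625*d^9 - 3.992625*d^8 + 13.315575*d^7 + 25.801125*d^6 - 83.75178*d^5 - 226.66224*d^4 - 206.163776*d^3 - 87.983616*d^2 - 17.912832*d - 1.404928)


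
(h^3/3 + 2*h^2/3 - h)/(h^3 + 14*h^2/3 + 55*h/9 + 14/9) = 3*h*(h^2 + 2*h - 3)/(9*h^3 + 42*h^2 + 55*h + 14)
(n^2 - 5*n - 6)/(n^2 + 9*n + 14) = (n^2 - 5*n - 6)/(n^2 + 9*n + 14)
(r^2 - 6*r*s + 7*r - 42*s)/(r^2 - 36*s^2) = (r + 7)/(r + 6*s)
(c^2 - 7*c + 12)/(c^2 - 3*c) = (c - 4)/c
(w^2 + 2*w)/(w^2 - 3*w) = (w + 2)/(w - 3)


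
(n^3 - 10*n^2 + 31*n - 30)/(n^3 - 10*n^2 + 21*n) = (n^2 - 7*n + 10)/(n*(n - 7))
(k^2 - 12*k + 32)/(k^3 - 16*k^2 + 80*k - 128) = 1/(k - 4)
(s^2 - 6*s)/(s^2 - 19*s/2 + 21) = 2*s/(2*s - 7)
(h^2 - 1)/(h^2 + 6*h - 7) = (h + 1)/(h + 7)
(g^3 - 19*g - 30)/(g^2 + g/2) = 2*(g^3 - 19*g - 30)/(g*(2*g + 1))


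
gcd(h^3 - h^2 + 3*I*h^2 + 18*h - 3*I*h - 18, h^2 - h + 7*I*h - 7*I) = h - 1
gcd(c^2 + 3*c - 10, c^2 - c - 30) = c + 5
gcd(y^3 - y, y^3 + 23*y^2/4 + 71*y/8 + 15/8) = 1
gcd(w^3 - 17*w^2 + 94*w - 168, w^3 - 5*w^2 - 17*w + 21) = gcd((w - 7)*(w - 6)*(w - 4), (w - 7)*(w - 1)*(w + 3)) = w - 7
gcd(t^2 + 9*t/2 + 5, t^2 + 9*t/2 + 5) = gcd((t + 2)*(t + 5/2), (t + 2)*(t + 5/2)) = t^2 + 9*t/2 + 5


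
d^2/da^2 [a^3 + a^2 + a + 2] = 6*a + 2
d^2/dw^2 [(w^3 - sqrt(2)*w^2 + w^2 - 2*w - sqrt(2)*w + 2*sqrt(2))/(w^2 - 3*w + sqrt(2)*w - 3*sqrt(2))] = 4*(-4*sqrt(2)*w^3 + 7*w^3 - 18*w^2 + 21*sqrt(2)*w^2 - 18*sqrt(2)*w + 24*w + 6 + 8*sqrt(2))/(w^6 - 9*w^5 + 3*sqrt(2)*w^5 - 27*sqrt(2)*w^4 + 33*w^4 - 81*w^3 + 83*sqrt(2)*w^3 - 99*sqrt(2)*w^2 + 162*w^2 - 162*w + 54*sqrt(2)*w - 54*sqrt(2))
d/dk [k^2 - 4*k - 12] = 2*k - 4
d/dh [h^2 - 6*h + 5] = 2*h - 6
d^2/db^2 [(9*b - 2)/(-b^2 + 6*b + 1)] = 2*(4*(b - 3)^2*(9*b - 2) + (27*b - 56)*(-b^2 + 6*b + 1))/(-b^2 + 6*b + 1)^3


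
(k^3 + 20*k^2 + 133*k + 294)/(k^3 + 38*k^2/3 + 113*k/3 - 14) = 3*(k + 7)/(3*k - 1)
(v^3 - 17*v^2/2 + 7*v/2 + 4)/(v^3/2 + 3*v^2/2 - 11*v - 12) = (2*v^3 - 17*v^2 + 7*v + 8)/(v^3 + 3*v^2 - 22*v - 24)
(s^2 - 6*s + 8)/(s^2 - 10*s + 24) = (s - 2)/(s - 6)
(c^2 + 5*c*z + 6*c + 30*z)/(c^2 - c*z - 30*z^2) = (-c - 6)/(-c + 6*z)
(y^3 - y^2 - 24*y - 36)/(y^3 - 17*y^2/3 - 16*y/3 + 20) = 3*(y + 3)/(3*y - 5)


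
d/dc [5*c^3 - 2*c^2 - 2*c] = 15*c^2 - 4*c - 2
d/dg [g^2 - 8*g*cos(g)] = 8*g*sin(g) + 2*g - 8*cos(g)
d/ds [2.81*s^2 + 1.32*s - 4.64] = 5.62*s + 1.32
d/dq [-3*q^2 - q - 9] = -6*q - 1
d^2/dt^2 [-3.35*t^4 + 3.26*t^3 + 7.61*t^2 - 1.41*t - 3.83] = -40.2*t^2 + 19.56*t + 15.22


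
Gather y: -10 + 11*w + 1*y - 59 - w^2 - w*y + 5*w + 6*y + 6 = -w^2 + 16*w + y*(7 - w) - 63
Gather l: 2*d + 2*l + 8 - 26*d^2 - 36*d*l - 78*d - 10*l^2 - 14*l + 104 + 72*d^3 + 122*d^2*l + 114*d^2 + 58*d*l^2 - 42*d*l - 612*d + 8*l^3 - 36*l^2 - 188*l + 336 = 72*d^3 + 88*d^2 - 688*d + 8*l^3 + l^2*(58*d - 46) + l*(122*d^2 - 78*d - 200) + 448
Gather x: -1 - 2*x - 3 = -2*x - 4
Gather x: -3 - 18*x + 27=24 - 18*x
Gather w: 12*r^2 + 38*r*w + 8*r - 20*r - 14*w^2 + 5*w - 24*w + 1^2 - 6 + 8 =12*r^2 - 12*r - 14*w^2 + w*(38*r - 19) + 3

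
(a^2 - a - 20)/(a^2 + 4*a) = (a - 5)/a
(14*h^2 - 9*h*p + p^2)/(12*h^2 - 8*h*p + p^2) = (-7*h + p)/(-6*h + p)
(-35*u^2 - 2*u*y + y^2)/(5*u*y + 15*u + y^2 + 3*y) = (-7*u + y)/(y + 3)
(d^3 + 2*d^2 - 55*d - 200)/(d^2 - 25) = (d^2 - 3*d - 40)/(d - 5)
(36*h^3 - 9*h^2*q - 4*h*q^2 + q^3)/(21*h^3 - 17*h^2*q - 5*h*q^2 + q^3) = (12*h^2 - 7*h*q + q^2)/(7*h^2 - 8*h*q + q^2)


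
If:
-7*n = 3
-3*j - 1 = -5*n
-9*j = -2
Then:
No Solution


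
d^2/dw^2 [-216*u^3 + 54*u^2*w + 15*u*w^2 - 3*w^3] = 30*u - 18*w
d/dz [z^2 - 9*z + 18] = 2*z - 9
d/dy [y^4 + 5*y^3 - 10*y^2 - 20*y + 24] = 4*y^3 + 15*y^2 - 20*y - 20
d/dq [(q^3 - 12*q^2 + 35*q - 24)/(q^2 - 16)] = (q^4 - 83*q^2 + 432*q - 560)/(q^4 - 32*q^2 + 256)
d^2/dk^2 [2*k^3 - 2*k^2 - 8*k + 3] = 12*k - 4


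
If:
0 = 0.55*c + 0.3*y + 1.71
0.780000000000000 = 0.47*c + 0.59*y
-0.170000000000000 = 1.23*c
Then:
No Solution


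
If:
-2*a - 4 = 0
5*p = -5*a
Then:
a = -2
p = 2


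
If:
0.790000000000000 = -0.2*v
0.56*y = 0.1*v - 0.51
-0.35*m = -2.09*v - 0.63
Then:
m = -21.79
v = -3.95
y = -1.62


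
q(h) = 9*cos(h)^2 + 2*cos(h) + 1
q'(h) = -18*sin(h)*cos(h) - 2*sin(h)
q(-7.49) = 2.85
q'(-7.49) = 7.86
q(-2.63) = 6.10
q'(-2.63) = -6.70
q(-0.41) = 10.40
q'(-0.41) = 7.38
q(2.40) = 4.42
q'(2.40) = 7.61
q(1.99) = 1.68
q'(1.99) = 4.87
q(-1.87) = 1.19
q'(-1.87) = -3.16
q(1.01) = 4.61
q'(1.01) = -9.80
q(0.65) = 8.30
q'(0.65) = -9.88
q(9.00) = 6.65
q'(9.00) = 5.93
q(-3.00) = 7.84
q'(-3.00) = -2.23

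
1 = 1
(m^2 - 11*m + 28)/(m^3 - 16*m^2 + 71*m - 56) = (m - 4)/(m^2 - 9*m + 8)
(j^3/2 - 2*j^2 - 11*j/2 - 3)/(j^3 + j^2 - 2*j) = (j^3 - 4*j^2 - 11*j - 6)/(2*j*(j^2 + j - 2))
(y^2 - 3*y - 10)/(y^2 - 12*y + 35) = (y + 2)/(y - 7)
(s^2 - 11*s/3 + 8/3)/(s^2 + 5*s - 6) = (s - 8/3)/(s + 6)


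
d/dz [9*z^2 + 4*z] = 18*z + 4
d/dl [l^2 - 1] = 2*l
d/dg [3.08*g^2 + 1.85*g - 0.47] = 6.16*g + 1.85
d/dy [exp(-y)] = -exp(-y)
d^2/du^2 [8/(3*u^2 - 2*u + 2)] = 16*(-9*u^2 + 6*u + 4*(3*u - 1)^2 - 6)/(3*u^2 - 2*u + 2)^3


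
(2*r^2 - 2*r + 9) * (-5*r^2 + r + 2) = -10*r^4 + 12*r^3 - 43*r^2 + 5*r + 18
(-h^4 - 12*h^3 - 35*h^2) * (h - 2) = -h^5 - 10*h^4 - 11*h^3 + 70*h^2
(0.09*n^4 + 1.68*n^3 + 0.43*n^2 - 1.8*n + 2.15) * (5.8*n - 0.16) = 0.522*n^5 + 9.7296*n^4 + 2.2252*n^3 - 10.5088*n^2 + 12.758*n - 0.344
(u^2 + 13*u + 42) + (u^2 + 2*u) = 2*u^2 + 15*u + 42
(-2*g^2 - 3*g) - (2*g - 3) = -2*g^2 - 5*g + 3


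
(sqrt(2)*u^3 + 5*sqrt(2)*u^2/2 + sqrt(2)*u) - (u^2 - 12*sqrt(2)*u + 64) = sqrt(2)*u^3 - u^2 + 5*sqrt(2)*u^2/2 + 13*sqrt(2)*u - 64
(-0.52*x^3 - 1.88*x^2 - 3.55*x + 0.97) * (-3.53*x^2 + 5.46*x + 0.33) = 1.8356*x^5 + 3.7972*x^4 + 2.0951*x^3 - 23.4275*x^2 + 4.1247*x + 0.3201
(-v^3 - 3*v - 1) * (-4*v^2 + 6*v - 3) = 4*v^5 - 6*v^4 + 15*v^3 - 14*v^2 + 3*v + 3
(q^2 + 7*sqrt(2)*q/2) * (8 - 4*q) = -4*q^3 - 14*sqrt(2)*q^2 + 8*q^2 + 28*sqrt(2)*q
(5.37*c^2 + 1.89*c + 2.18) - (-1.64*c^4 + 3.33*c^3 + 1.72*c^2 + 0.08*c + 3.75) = 1.64*c^4 - 3.33*c^3 + 3.65*c^2 + 1.81*c - 1.57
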